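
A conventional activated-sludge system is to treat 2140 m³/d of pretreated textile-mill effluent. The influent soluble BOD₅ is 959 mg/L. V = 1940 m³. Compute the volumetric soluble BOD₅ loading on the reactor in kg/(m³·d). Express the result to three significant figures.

Volumetric loading L_v = Q·S₀ / V = 2140 × 959 g/m³ / 1940 m³ = 1058 g/(m³·d) = 1.058 kg soluble BOD₅/(m³·d).

L_v ≈ 1.06 kg soluble BOD₅/(m³·d)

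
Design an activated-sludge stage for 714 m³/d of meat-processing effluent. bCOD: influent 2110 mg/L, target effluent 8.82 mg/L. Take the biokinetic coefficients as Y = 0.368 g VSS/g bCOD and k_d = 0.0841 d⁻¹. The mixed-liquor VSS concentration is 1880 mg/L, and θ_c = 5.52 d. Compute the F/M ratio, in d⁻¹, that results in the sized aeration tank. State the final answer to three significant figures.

From the SRT design equation V = Y Q (S₀−S) θ_c / [X (1 + k_d θ_c)] = 0.368 × 714 × (2110 − 8.82) × 5.52 / [1880 × (1 + 0.0841 × 5.52)] = 3.05×10^6 / 2753 = 1107 m³.
F/M = Q·S₀ / (V·X) = 714 × 2110 / (1107 × 1880) = 0.7238 g bCOD·(g VSS·d)⁻¹.

F/M ≈ 0.724 d⁻¹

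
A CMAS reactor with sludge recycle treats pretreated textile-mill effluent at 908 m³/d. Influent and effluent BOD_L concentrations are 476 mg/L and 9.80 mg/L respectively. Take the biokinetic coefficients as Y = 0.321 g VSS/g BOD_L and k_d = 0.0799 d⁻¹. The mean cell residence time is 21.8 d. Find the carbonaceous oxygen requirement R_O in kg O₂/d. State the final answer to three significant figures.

Correct the yield for decay: Y_obs = Y/(1 + k_d θ_c) = 0.321 / (1 + 0.0799 × 21.8) = 0.321 / 2.742 = 0.1171.
ΔS = 476 − 9.80 = 466.2 mg/L, so the substrate removal rate is 908 × 466.2/1000 = 423.3 kg BOD_L/d.
Biomass synthesised: P_X = Y_obs × 423.3 = 49.56 kg VSS/d.
Carbonaceous O₂ demand = substrate oxidised − cell-mass equivalent = 423.3 − 1.42 × 49.56 = 352.9 kg O₂/d.

R_O ≈ 353 kg O₂/d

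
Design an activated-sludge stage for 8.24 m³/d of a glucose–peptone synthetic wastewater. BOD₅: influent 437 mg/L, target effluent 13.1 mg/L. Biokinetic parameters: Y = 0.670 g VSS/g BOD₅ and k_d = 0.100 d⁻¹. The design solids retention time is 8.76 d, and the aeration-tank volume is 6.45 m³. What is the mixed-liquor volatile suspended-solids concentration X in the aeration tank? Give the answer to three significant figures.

X ≈ 1690 mg/L

Solving the biomass balance for X: X = Y Q (S₀−S) θ_c / [V (1+k_d θ_c)] = 0.670 × 8.24 × (437 − 13.1) × 8.76 / [6.45 × (1 + 0.100 × 8.76)] = 1694 mg/L.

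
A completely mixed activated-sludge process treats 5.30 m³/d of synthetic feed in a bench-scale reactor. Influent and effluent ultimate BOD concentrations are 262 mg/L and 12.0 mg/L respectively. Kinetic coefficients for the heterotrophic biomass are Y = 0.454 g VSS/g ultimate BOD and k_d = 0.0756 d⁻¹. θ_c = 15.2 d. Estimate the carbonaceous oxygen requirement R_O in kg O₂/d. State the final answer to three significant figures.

Observed yield with endogenous decay: Y_obs = Y / (1 + k_d·θ_c) = 0.454 / (1 + 0.0756 × 15.2) = 0.454 / 2.149 = 0.2112 g VSS/g ultimate BOD.
ΔS = 262 − 12.0 = 250.0 mg/L, so the substrate removal rate is 5.30 × 250.0/1000 = 1.325 kg ultimate BOD/d.
Biomass synthesised: P_X = Y_obs × 1.325 = 0.2799 kg VSS/d.
Carbonaceous O₂ demand = substrate oxidised − cell-mass equivalent = 1.325 − 1.42 × 0.2799 = 0.9275 kg O₂/d.

R_O ≈ 0.928 kg O₂/d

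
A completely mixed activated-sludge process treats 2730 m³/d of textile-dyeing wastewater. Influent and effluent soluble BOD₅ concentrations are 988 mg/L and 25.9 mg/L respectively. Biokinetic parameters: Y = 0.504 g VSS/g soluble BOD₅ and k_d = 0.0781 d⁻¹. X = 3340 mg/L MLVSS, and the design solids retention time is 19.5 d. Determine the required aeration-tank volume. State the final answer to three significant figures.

From the SRT design equation V = Y Q (S₀−S) θ_c / [X (1 + k_d θ_c)] = 0.504 × 2730 × (988 − 25.9) × 19.5 / [3340 × (1 + 0.0781 × 19.5)] = 2.58×10^7 / 8427 = 3063 m³.

V ≈ 3060 m³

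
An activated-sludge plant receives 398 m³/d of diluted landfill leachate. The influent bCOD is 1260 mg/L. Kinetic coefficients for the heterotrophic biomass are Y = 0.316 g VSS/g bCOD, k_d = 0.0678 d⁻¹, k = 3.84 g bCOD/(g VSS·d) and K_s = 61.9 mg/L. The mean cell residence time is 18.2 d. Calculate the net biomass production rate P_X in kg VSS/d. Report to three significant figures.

From the Monod/SRT balance for a CMAS, S = K_s·(1+k_d θ_c)/[θ_c·(Y k − k_d) − 1] = 61.9 × (1 + 0.0678 × 18.2) / [18.2 × (0.316 × 3.84 − 0.0678) − 1] = 138.3 / 19.85 = 6.966 mg/L.
Y_obs = Y / (1 + k_d θ_c) = 0.316 / (1 + 0.0678 × 18.2) = 0.316 / 2.234 = 0.1415.
ΔS = 1260 − 6.97 = 1253 mg/L, so the substrate removal rate is 398 × 1253/1000 = 498.7 kg bCOD/d.
P_X = Y_obs · Q(S₀ − S) = 0.1415 × 498.7 = 70.54 kg VSS/d.

P_X ≈ 70.5 kg VSS/d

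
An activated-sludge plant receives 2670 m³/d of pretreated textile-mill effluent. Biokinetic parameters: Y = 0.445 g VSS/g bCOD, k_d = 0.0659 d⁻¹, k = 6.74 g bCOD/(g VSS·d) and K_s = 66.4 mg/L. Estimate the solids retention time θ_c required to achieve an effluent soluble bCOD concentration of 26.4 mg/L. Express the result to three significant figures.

θ_c ≈ 1.27 d

At the target effluent, Y k S/(K_s+S) = 0.445×6.74×26.4/92.80 = 0.8532 d⁻¹.
Then 1/θ_c = μ − k_d = 0.8532 − 0.0659 = 0.7873 d⁻¹, giving θ_c = 1.270 d.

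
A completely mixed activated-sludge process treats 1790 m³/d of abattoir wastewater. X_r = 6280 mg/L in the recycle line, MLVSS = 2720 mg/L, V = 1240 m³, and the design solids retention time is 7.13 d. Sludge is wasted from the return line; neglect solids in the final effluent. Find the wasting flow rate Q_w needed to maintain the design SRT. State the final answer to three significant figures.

Q_w ≈ 75.3 m³/d

Q_w = (V·X)/(θ_c X_r) = 1240 × 2720 / (7.13 × 6280) = 75.33 m³/d.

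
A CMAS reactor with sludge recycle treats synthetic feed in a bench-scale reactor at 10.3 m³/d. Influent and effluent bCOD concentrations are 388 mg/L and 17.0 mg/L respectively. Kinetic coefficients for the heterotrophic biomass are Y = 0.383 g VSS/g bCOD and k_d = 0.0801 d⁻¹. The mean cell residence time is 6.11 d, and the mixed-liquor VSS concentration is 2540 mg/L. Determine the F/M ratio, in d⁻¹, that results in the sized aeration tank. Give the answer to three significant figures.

F/M ≈ 0.666 d⁻¹

From the SRT design equation V = Y Q (S₀−S) θ_c / [X (1 + k_d θ_c)] = 0.383 × 10.3 × (388 − 17.0) × 6.11 / [2540 × (1 + 0.0801 × 6.11)] = 8.94×10^3 / 3783 = 2.364 m³.
F/M = Q·S₀ / (V·X) = 10.3 × 388 / (2.364 × 2540) = 0.6656 g bCOD·(g VSS·d)⁻¹.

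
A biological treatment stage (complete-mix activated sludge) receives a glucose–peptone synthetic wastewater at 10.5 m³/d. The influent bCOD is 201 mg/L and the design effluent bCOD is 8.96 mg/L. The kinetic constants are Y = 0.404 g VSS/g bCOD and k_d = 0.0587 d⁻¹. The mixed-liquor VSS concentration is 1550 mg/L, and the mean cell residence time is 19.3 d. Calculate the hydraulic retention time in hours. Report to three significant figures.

τ ≈ 10.9 h

Steady-state biomass mass balance: V·X·(1 + k_d·θ_c) = Y·Q·(S₀ − S)·θ_c, so V = 0.404 × 10.5 × (201 − 8.96) × 19.3 / [1550 × (1 + 0.0587 × 19.3)] = 1.57×10^4 / 3306 = 4.756 m³.
τ = V/Q = 4.756/10.5 = 0.4529 d, or 10.87 h.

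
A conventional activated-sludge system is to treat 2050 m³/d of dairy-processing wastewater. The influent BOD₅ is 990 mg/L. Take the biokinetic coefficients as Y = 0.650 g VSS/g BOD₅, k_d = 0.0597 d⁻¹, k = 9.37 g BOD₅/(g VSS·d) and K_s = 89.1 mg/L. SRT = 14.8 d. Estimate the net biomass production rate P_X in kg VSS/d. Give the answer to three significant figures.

Effluent substrate depends only on kinetics and SRT: S = K_s(1 + k_d θ_c) / [θ_c(Yk − k_d) − 1] = 89.1 × (1 + 0.0597 × 14.8) / [14.8 × (0.650 × 9.37 − 0.0597) − 1] = 167.8 / 88.26 = 1.902 mg/L.
The observed yield is Y_obs = Y/(1 + k_d·θ_c) = 0.650 / (1 + 0.0597 × 14.8) = 0.650 / 1.884 = 0.3451 g VSS per g BOD₅ removed.
Substrate removed = Q·(S₀ − S) = 2050 m³/d × (990 − 1.90) g/m³ = 2.03×10^6 g/d = 2026 kg/d.
Biomass produced: P_X = Y_obs·Q·ΔS = 0.3451 × 2026 ≈ 699.0 kg VSS/d.

P_X ≈ 699 kg VSS/d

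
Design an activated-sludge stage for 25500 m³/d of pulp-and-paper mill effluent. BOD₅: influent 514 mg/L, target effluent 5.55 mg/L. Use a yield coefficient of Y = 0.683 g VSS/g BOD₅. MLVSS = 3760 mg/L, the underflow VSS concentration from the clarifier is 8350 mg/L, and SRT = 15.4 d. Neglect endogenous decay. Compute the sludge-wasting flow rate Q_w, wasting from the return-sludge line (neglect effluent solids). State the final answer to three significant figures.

Q_w ≈ 1060 m³/d

V·X = Y·Q·ΔS·θ_c gives V = 0.683 × 25500 × (514 − 5.55) × 15.4 / 3760 = 36270 m³.
Wasting from the return line (neglecting effluent solids): Q_w = V·X / (θ_c·X_r) = 36270 × 3760 / (15.4 × 8350) = 1061 m³/d.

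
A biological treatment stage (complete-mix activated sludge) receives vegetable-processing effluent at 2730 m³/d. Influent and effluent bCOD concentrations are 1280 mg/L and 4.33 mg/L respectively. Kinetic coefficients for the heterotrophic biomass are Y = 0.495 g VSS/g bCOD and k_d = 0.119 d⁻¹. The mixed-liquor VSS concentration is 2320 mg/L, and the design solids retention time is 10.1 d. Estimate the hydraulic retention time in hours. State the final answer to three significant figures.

From the SRT design equation V = Y Q (S₀−S) θ_c / [X (1 + k_d θ_c)] = 0.495 × 2730 × (1280 − 4.33) × 10.1 / [2320 × (1 + 0.119 × 10.1)] = 1.74×10^7 / 5108 = 3408 m³.
HRT = V/Q = 3408 m³ / 2730 m³·d⁻¹ = 1.248 d × 24 = 29.96 h.

τ ≈ 30.0 h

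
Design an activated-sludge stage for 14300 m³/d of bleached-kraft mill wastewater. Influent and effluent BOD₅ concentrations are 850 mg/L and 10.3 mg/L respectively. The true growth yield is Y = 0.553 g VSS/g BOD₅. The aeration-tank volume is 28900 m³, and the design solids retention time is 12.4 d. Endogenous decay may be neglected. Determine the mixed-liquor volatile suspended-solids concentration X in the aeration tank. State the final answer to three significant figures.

X ≈ 2850 mg/L

From V·X = Y·Q·(S₀ − S)·θ_c (decay neglected): X = 0.553 × 14300 × (850 − 10.3) × 12.4 / 28900 = 2849 mg/L.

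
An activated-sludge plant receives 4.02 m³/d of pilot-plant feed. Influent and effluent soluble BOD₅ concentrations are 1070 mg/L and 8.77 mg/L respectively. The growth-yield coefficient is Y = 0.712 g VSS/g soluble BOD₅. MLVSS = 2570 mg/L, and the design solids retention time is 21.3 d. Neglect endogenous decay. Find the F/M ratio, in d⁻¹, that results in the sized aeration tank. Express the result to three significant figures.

F/M ≈ 0.0665 d⁻¹

V·X = Y·Q·ΔS·θ_c gives V = 0.712 × 4.02 × (1070 − 8.77) × 21.3 / 2570 = 25.17 m³.
F/M = Q·S₀ / (V·X) = 4.02 × 1070 / (25.17 × 2570) = 0.06648 g soluble BOD₅·(g VSS·d)⁻¹.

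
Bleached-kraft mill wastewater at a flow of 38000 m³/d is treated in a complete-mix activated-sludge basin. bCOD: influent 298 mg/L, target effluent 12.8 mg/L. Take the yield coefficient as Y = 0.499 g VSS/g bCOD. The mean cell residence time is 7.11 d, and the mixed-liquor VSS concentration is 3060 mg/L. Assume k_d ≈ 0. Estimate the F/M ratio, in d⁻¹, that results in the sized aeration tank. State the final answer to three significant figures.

V·X = Y·Q·ΔS·θ_c gives V = 0.499 × 38000 × (298 − 12.8) × 7.11 / 3060 = 12566 m³.
F/M = Q·S₀ / (V·X) = 38000 × 298 / (12566 × 3060) = 0.2945 g bCOD·(g VSS·d)⁻¹.

F/M ≈ 0.295 d⁻¹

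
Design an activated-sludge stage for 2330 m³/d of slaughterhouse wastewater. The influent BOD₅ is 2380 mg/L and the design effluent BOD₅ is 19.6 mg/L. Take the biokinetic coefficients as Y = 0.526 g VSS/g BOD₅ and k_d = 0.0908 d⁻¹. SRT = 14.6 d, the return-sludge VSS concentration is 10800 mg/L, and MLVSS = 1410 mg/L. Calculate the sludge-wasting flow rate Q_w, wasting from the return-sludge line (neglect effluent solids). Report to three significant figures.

Steady-state biomass mass balance: V·X·(1 + k_d·θ_c) = Y·Q·(S₀ − S)·θ_c, so V = 0.526 × 2330 × (2380 − 19.6) × 14.6 / [1410 × (1 + 0.0908 × 14.6)] = 4.22×10^7 / 3279 = 12880 m³.
θ_c = V·X/(Q_w·X_r) when wasting from the recycle, so Q_w = V·X/(θ_c·X_r) = 12880 × 1410 / (14.6 × 10800) = 115.2 m³/d.

Q_w ≈ 115 m³/d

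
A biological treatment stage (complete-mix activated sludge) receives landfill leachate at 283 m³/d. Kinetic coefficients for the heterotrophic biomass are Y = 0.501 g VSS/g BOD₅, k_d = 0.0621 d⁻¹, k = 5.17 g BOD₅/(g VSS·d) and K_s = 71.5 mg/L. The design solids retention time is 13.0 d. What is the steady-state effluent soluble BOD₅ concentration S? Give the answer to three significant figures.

From the Monod/SRT balance for a CMAS, S = K_s·(1+k_d θ_c)/[θ_c·(Y k − k_d) − 1] = 71.5 × (1 + 0.0621 × 13.0) / [13.0 × (0.501 × 5.17 − 0.0621) − 1] = 129.2 / 31.86 = 4.055 mg/L.

S ≈ 4.06 mg/L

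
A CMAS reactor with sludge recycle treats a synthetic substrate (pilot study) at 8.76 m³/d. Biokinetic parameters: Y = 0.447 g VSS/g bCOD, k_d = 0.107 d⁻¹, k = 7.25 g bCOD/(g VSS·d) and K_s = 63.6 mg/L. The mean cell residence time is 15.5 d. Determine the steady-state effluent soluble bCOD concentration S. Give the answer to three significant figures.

S ≈ 3.55 mg/L

From the Monod/SRT balance for a CMAS, S = K_s·(1+k_d θ_c)/[θ_c·(Y k − k_d) − 1] = 63.6 × (1 + 0.107 × 15.5) / [15.5 × (0.447 × 7.25 − 0.107) − 1] = 169.1 / 47.57 = 3.554 mg/L.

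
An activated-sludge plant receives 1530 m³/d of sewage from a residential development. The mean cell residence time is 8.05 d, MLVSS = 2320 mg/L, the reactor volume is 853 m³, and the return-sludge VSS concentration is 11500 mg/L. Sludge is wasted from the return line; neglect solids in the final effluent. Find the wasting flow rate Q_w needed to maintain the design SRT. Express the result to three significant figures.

Q_w ≈ 21.4 m³/d

θ_c = V·X/(Q_w·X_r) when wasting from the recycle, so Q_w = V·X/(θ_c·X_r) = 853.0 × 2320 / (8.05 × 11500) = 21.38 m³/d.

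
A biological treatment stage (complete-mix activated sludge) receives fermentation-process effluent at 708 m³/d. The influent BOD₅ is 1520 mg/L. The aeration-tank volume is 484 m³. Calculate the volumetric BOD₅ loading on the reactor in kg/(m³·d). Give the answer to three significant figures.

Volumetric loading L_v = Q·S₀ / V = 708 × 1520 g/m³ / 484.0 m³ = 2223 g/(m³·d) = 2.223 kg BOD₅/(m³·d).

L_v ≈ 2.22 kg BOD₅/(m³·d)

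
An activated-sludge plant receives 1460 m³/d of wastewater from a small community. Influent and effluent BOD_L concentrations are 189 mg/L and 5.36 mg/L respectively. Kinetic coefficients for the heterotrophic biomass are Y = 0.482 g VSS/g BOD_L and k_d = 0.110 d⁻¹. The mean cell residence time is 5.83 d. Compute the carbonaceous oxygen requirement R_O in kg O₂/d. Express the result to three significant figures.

R_O ≈ 156 kg O₂/d

The observed yield is Y_obs = Y/(1 + k_d·θ_c) = 0.482 / (1 + 0.110 × 5.83) = 0.482 / 1.641 = 0.2937 g VSS per g BOD_L removed.
Substrate removed = Q·(S₀ − S) = 1460 m³/d × (189 − 5.36) g/m³ = 2.68×10^5 g/d = 268.1 kg/d.
Biomass synthesised: P_X = Y_obs × 268.1 = 78.74 kg VSS/d.
R_O = Q·(S₀ − S) − 1.42·P_X = 268.1 − 1.42 × 78.74 = 156.3 kg O₂/d.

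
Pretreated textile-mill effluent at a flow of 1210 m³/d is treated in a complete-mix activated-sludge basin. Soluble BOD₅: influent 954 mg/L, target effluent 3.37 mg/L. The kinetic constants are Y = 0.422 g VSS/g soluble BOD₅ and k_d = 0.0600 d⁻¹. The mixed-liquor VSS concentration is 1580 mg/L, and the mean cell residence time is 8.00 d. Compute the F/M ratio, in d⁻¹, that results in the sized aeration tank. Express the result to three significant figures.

Steady-state biomass mass balance: V·X·(1 + k_d·θ_c) = Y·Q·(S₀ − S)·θ_c, so V = 0.422 × 1210 × (954 − 3.37) × 8.00 / [1580 × (1 + 0.0600 × 8.00)] = 3.88×10^6 / 2338 = 1661 m³.
F/M = Q·S₀ / (V·X) = 1210 × 954 / (1661 × 1580) = 0.4399 g soluble BOD₅·(g VSS·d)⁻¹.

F/M ≈ 0.440 d⁻¹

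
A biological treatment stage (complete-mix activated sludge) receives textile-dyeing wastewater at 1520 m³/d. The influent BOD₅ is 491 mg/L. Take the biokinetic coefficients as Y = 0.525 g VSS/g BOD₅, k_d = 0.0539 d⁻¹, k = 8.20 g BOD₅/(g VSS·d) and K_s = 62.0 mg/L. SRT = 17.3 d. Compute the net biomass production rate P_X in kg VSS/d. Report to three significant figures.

P_X ≈ 202 kg VSS/d

From the Monod/SRT balance for a CMAS, S = K_s·(1+k_d θ_c)/[θ_c·(Y k − k_d) − 1] = 62.0 × (1 + 0.0539 × 17.3) / [17.3 × (0.525 × 8.20 − 0.0539) − 1] = 119.8 / 72.54 = 1.652 mg/L.
The observed yield is Y_obs = Y/(1 + k_d·θ_c) = 0.525 / (1 + 0.0539 × 17.3) = 0.525 / 1.932 = 0.2717 g VSS per g BOD₅ removed.
ΔS = 491 − 1.65 = 489.4 mg/L, so the substrate removal rate is 1520 × 489.4/1000 = 743.8 kg BOD₅/d.
Biomass produced: P_X = Y_obs·Q·ΔS = 0.2717 × 743.8 ≈ 202.1 kg VSS/d.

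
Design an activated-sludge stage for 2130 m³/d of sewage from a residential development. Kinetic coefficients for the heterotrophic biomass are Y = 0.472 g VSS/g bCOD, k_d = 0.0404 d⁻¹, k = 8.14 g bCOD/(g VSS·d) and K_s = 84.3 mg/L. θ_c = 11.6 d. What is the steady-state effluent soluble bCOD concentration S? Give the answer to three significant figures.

S ≈ 2.87 mg/L

Effluent substrate depends only on kinetics and SRT: S = K_s(1 + k_d θ_c) / [θ_c(Yk − k_d) − 1] = 84.3 × (1 + 0.0404 × 11.6) / [11.6 × (0.472 × 8.14 − 0.0404) − 1] = 123.8 / 43.10 = 2.873 mg/L.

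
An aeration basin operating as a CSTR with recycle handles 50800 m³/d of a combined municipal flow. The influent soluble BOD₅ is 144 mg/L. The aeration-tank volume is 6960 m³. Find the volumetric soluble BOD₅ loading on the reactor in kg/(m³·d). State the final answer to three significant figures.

L_v ≈ 1.05 kg soluble BOD₅/(m³·d)

Volumetric loading L_v = Q·S₀ / V = 50800 × 144 g/m³ / 6960 m³ = 1051 g/(m³·d) = 1.051 kg soluble BOD₅/(m³·d).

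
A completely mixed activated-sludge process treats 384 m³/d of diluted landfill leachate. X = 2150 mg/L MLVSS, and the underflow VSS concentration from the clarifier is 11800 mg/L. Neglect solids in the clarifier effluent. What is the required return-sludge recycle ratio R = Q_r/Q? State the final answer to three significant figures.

R ≈ 0.223

R = Q_r/Q = X/(X_r − X) = 2150 / (11800 − 2150) = 0.2228.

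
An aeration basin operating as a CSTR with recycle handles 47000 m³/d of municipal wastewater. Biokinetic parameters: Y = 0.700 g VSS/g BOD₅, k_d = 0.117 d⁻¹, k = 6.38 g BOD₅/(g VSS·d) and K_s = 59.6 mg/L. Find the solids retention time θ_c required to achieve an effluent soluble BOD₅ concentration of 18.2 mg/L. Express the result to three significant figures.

θ_c ≈ 1.08 d

Specific growth rate at S = 18.2 mg/L: μ = YkS/(K_s+S) = 0.700·6.38·18.2/(59.6+18.2) = 1.045 d⁻¹.
1/θ_c = 1.045 − 0.117 = 0.9277 d⁻¹, so θ_c = 1.078 d.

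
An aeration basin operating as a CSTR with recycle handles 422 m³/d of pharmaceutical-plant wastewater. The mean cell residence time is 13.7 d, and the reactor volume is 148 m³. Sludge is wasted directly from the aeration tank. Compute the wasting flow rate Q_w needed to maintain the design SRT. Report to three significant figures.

Q_w ≈ 10.8 m³/d

For wasting at MLVSS concentration, Q_w = V/θ_c = 148.0/13.7 = 10.80 m³/d.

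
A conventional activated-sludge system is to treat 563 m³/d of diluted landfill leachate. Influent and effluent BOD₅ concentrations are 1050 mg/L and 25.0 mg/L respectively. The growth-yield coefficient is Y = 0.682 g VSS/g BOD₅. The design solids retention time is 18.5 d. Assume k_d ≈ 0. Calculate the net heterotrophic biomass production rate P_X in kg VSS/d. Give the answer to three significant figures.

P_X ≈ 394 kg VSS/d

With endogenous decay neglected, the observed yield equals the true yield: Y_obs = Y = 0.682 g VSS/g BOD₅.
ΔS = 1050 − 25.0 = 1025 mg/L, so the substrate removal rate is 563 × 1025/1000 = 577.1 kg BOD₅/d.
Biomass produced: P_X = Y_obs·Q·ΔS = 0.6820 × 577.1 ≈ 393.6 kg VSS/d.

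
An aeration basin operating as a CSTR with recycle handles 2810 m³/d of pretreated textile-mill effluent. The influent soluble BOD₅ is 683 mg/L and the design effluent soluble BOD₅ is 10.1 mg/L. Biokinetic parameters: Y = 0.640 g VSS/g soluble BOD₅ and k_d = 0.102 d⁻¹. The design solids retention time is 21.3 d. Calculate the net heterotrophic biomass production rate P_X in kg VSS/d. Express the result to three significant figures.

Observed yield with endogenous decay: Y_obs = Y / (1 + k_d·θ_c) = 0.640 / (1 + 0.102 × 21.3) = 0.640 / 3.173 = 0.2017 g VSS/g soluble BOD₅.
Mass of soluble BOD₅ removed per day: Q(S₀ − S) = 2810 × 672.9 g/m³ = 1891 kg/d.
P_X = Y_obs · Q(S₀ − S) = 0.2017 × 1891 = 381.4 kg VSS/d.

P_X ≈ 381 kg VSS/d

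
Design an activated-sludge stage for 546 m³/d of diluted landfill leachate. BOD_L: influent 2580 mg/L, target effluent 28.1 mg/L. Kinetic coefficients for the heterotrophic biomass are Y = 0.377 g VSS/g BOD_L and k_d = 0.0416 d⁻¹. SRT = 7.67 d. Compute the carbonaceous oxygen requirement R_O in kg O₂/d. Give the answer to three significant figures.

Observed yield with endogenous decay: Y_obs = Y / (1 + k_d·θ_c) = 0.377 / (1 + 0.0416 × 7.67) = 0.377 / 1.319 = 0.2858 g VSS/g BOD_L.
Substrate removed = Q·(S₀ − S) = 546 m³/d × (2580 − 28.1) g/m³ = 1.39×10^6 g/d = 1393 kg/d.
Net sludge production P_X = 0.2858 × 1393 = 398.2 kg VSS/d.
R_O = Q·ΔS − 1.42 P_X = 1393 − 565.5 = 827.9 kg O₂/d.

R_O ≈ 828 kg O₂/d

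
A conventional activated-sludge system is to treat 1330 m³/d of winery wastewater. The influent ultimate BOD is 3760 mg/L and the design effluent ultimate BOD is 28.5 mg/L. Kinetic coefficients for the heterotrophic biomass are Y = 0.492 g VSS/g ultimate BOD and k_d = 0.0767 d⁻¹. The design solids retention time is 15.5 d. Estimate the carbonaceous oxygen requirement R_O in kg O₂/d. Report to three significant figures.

Observed yield with endogenous decay: Y_obs = Y / (1 + k_d·θ_c) = 0.492 / (1 + 0.0767 × 15.5) = 0.492 / 2.189 = 0.2248 g VSS/g ultimate BOD.
Q·(S₀ − S) = 1330 × (3760 − 28.5) × 10⁻³ = 4963 kg/d removed.
P_X = Y_obs·Q·(S₀ − S) = 0.2248 × 4963 = 1116 kg VSS/d.
R_O = Q·(S₀ − S) − 1.42·P_X = 4963 − 1.42 × 1116 = 3379 kg O₂/d.

R_O ≈ 3380 kg O₂/d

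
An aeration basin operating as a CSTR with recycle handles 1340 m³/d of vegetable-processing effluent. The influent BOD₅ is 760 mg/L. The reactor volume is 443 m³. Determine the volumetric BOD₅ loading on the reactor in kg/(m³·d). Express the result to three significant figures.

L_v ≈ 2.30 kg BOD₅/(m³·d)

L_v = Q S₀ / V = 1340 × 760 × 10⁻³ / 443.0 = 2.299 kg/(m³·d).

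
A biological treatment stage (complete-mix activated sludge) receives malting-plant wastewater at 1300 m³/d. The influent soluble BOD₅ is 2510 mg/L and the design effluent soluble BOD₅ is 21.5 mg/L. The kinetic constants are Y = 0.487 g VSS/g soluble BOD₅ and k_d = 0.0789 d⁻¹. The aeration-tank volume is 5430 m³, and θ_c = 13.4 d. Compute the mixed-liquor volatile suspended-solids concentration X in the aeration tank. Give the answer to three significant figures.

From V·X·(1 + k_d·θ_c) = Y·Q·(S₀ − S)·θ_c: X = 0.487 × 1300 × (2510 − 21.5) × 13.4 / [5430 × (1 + 0.0789 × 13.4)] = 1890 mg/L.

X ≈ 1890 mg/L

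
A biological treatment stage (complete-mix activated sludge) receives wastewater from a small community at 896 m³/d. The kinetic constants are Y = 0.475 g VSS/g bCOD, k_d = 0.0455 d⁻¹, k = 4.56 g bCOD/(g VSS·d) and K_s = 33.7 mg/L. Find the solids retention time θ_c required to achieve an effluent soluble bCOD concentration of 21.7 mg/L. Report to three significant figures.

θ_c ≈ 1.25 d

From 1/θ_c = Y·k·S/(K_s + S) − k_d: Y·k·S/(K_s+S) = 0.475 × 4.56 × 21.7 / (33.7 + 21.7) = 0.8484 d⁻¹.
Then 1/θ_c = μ − k_d = 0.8484 − 0.0455 = 0.8029 d⁻¹, giving θ_c = 1.245 d.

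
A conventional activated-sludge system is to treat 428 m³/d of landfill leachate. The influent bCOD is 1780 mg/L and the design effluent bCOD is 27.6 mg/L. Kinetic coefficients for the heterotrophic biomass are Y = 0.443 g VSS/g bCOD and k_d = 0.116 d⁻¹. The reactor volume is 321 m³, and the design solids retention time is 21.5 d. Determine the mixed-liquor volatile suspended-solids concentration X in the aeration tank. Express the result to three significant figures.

Solving the biomass balance for X: X = Y Q (S₀−S) θ_c / [V (1+k_d θ_c)] = 0.443 × 428 × (1780 − 27.6) × 21.5 / [321 × (1 + 0.116 × 21.5)] = 6369 mg/L.

X ≈ 6370 mg/L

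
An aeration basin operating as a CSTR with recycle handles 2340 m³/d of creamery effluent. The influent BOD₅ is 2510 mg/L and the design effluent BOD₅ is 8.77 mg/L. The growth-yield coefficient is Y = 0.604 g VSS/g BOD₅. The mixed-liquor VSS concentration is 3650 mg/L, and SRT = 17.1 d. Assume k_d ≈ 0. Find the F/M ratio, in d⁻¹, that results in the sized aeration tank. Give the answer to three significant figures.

F/M ≈ 0.0972 d⁻¹

V·X = Y·Q·ΔS·θ_c gives V = 0.604 × 2340 × (2510 − 8.77) × 17.1 / 3650 = 16562 m³.
F/M = Q·S₀ / (V·X) = 2340 × 2510 / (16562 × 3650) = 0.09716 g BOD₅·(g VSS·d)⁻¹.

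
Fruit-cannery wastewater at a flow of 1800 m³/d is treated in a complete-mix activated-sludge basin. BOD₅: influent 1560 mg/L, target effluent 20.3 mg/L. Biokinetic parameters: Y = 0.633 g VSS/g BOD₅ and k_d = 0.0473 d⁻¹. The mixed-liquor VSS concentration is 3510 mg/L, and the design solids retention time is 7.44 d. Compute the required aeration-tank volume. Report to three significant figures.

V ≈ 2750 m³

Rearranging the biomass balance for a CMAS with decay, V = Y·Q·ΔS·θ_c / [X·(1+k_d θ_c)] = 0.633 × 1800 × (1560 − 20.3) × 7.44 / [3510 × (1 + 0.0473 × 7.44)] = 1.31×10^7 / 4745 = 2751 m³.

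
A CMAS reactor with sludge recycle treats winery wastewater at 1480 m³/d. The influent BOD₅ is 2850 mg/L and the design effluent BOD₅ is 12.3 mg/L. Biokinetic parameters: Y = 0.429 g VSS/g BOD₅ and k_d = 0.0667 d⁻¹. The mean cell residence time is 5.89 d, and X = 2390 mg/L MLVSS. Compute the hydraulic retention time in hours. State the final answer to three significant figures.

τ ≈ 51.7 h

From the SRT design equation V = Y Q (S₀−S) θ_c / [X (1 + k_d θ_c)] = 0.429 × 1480 × (2850 − 12.3) × 5.89 / [2390 × (1 + 0.0667 × 5.89)] = 1.06×10^7 / 3329 = 3188 m³.
τ = V/Q = 3188/1480 = 2.154 d, or 51.69 h.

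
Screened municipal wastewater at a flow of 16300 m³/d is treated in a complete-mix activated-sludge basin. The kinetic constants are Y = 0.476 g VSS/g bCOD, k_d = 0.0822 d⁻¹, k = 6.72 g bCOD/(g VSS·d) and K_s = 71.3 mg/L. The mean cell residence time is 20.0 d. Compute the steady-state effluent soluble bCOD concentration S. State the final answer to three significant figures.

For a completely mixed reactor with recycle the Lawrence–McCarty relation gives S = K_s·(1 + k_d·θ_c) / [θ_c·(Y·k − k_d) − 1] = 71.3 × (1 + 0.0822 × 20.0) / [20.0 × (0.476 × 6.72 − 0.0822) − 1] = 188.5 / 61.33 = 3.074 mg/L.

S ≈ 3.07 mg/L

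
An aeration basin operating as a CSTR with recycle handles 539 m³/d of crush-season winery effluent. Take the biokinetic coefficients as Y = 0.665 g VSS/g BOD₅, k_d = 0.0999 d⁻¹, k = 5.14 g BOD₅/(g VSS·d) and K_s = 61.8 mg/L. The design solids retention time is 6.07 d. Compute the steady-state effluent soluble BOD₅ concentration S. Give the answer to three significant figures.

Effluent substrate depends only on kinetics and SRT: S = K_s(1 + k_d θ_c) / [θ_c(Yk − k_d) − 1] = 61.8 × (1 + 0.0999 × 6.07) / [6.07 × (0.665 × 5.14 − 0.0999) − 1] = 99.28 / 19.14 = 5.186 mg/L.

S ≈ 5.19 mg/L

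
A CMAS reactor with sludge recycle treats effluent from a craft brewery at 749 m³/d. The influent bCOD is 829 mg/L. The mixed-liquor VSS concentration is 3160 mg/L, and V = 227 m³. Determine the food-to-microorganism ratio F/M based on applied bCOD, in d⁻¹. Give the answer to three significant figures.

F/M = applied load / biomass = Q·S₀/(V·X) = 749 × 829 / (227.0 × 3160) = 0.8656 d⁻¹.

F/M ≈ 0.866 d⁻¹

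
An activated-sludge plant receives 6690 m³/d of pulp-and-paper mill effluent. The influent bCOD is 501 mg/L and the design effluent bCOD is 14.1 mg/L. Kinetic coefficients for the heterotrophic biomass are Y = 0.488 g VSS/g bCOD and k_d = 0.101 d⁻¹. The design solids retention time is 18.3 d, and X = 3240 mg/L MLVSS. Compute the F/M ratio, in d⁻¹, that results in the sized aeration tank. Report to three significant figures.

F/M ≈ 0.328 d⁻¹

Steady-state biomass mass balance: V·X·(1 + k_d·θ_c) = Y·Q·(S₀ − S)·θ_c, so V = 0.488 × 6690 × (501 − 14.1) × 18.3 / [3240 × (1 + 0.101 × 18.3)] = 2.91×10^7 / 9228 = 3152 m³.
Food-to-microorganism ratio F/M = Q S₀ / (V X) = 6690 × 501 / (3152 × 3240) = 0.3282 d⁻¹.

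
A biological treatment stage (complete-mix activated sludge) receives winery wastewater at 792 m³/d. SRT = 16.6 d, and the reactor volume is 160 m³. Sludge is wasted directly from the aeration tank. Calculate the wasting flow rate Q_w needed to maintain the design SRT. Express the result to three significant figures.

Q_w ≈ 9.64 m³/d

For wasting at MLVSS concentration, Q_w = V/θ_c = 160.0/16.6 = 9.639 m³/d.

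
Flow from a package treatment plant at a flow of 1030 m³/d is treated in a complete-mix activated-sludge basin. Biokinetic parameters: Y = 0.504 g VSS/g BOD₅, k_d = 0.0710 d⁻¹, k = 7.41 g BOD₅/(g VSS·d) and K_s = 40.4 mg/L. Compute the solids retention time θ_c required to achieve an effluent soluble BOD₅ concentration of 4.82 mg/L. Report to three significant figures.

θ_c ≈ 3.06 d

Specific growth rate at S = 4.82 mg/L: μ = YkS/(K_s+S) = 0.504·7.41·4.82/(40.4+4.82) = 0.3981 d⁻¹.
θ_c = 1/(μ − k_d) = 1/(0.3981 − 0.0710) = 1/0.3271 = 3.057 d.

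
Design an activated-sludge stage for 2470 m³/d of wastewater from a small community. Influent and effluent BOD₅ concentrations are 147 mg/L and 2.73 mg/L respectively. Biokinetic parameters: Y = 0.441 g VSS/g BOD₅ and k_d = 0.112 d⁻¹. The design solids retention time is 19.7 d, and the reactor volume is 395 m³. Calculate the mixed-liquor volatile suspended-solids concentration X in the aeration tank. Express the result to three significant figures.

X ≈ 2440 mg/L

Solving the biomass balance for X: X = Y Q (S₀−S) θ_c / [V (1+k_d θ_c)] = 0.441 × 2470 × (147 − 2.73) × 19.7 / [395 × (1 + 0.112 × 19.7)] = 2444 mg/L.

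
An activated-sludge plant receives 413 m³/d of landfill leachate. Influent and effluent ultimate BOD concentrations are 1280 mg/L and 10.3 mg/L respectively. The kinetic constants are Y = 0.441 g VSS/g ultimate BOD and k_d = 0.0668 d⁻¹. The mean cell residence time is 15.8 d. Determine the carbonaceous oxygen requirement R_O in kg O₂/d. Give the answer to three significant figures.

Y_obs = Y / (1 + k_d θ_c) = 0.441 / (1 + 0.0668 × 15.8) = 0.441 / 2.055 = 0.2146.
Mass of ultimate BOD removed per day: Q(S₀ − S) = 413 × 1270 g/m³ = 524.4 kg/d.
P_X = Y_obs·Q·(S₀ − S) = 0.2146 × 524.4 = 112.5 kg VSS/d.
R_O = Q·(S₀ − S) − 1.42·P_X = 524.4 − 1.42 × 112.5 = 364.6 kg O₂/d.

R_O ≈ 365 kg O₂/d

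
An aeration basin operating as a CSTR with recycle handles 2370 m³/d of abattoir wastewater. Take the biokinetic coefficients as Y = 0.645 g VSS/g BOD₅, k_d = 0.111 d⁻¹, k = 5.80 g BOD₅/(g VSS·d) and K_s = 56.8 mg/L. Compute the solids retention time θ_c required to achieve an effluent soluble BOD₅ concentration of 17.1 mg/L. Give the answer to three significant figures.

Specific growth rate at S = 17.1 mg/L: μ = YkS/(K_s+S) = 0.645·5.80·17.1/(56.8+17.1) = 0.8656 d⁻¹.
1/θ_c = 0.8656 − 0.111 = 0.7546 d⁻¹, so θ_c = 1.325 d.

θ_c ≈ 1.33 d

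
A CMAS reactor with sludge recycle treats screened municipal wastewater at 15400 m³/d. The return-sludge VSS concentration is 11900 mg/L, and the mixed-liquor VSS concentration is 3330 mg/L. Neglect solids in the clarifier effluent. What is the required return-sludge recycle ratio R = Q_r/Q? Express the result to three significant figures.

R ≈ 0.389

Mass balance around the secondary clarifier (neglecting effluent solids): R = X / (X_r − X) = 3330 / (11900 − 3330) = 0.3886.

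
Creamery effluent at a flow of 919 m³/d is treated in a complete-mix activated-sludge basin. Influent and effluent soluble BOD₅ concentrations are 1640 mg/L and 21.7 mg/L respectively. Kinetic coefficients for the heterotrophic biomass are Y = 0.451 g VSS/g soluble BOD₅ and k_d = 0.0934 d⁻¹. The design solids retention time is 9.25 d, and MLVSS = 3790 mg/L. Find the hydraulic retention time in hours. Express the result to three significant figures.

τ ≈ 22.9 h

Steady-state biomass mass balance: V·X·(1 + k_d·θ_c) = Y·Q·(S₀ − S)·θ_c, so V = 0.451 × 919 × (1640 − 21.7) × 9.25 / [3790 × (1 + 0.0934 × 9.25)] = 6.2×10^6 / 7064 = 878.3 m³.
τ = V/Q = 878.3/919 = 0.9557 d, or 22.94 h.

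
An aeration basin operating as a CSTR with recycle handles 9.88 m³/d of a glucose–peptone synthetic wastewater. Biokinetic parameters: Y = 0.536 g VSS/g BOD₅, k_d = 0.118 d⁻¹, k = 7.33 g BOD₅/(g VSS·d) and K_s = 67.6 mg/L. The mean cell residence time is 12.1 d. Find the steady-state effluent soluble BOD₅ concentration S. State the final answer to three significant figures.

S ≈ 3.64 mg/L

From the Monod/SRT balance for a CMAS, S = K_s·(1+k_d θ_c)/[θ_c·(Y k − k_d) − 1] = 67.6 × (1 + 0.118 × 12.1) / [12.1 × (0.536 × 7.33 − 0.118) − 1] = 164.1 / 45.11 = 3.638 mg/L.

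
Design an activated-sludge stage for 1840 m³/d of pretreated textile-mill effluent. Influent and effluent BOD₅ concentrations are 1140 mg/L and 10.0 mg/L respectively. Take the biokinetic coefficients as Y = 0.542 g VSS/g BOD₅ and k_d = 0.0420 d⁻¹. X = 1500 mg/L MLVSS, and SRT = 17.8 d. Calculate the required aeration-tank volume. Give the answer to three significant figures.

V ≈ 7650 m³

Rearranging the biomass balance for a CMAS with decay, V = Y·Q·ΔS·θ_c / [X·(1+k_d θ_c)] = 0.542 × 1840 × (1140 − 10.0) × 17.8 / [1500 × (1 + 0.0420 × 17.8)] = 2.01×10^7 / 2621 = 7652 m³.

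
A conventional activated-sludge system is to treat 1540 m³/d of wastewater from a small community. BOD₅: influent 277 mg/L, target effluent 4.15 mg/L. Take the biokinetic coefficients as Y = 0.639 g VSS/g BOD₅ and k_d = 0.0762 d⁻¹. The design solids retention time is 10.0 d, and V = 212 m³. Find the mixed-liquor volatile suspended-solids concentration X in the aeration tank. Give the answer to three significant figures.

X ≈ 7190 mg/L

X = Y·Q·ΔS·θ_c / [V·(1 + k_d θ_c)] = 0.639 × 1540 × (277 − 4.15) × 10.0 / [212 × (1 + 0.0762 × 10.0)] = 7188 mg/L.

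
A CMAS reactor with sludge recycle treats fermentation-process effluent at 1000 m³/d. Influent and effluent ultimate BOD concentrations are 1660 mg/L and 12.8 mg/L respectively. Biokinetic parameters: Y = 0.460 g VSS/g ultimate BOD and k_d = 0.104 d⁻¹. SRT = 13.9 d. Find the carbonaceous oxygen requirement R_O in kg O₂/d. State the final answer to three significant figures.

R_O ≈ 1210 kg O₂/d

Observed yield with endogenous decay: Y_obs = Y / (1 + k_d·θ_c) = 0.460 / (1 + 0.104 × 13.9) = 0.460 / 2.446 = 0.1881 g VSS/g ultimate BOD.
ΔS = 1660 − 12.8 = 1647 mg/L, so the substrate removal rate is 1000 × 1647/1000 = 1647 kg ultimate BOD/d.
Net sludge production P_X = 0.1881 × 1647 = 309.8 kg VSS/d.
R_O = Q·ΔS − 1.42 P_X = 1647 − 440.0 = 1207 kg O₂/d.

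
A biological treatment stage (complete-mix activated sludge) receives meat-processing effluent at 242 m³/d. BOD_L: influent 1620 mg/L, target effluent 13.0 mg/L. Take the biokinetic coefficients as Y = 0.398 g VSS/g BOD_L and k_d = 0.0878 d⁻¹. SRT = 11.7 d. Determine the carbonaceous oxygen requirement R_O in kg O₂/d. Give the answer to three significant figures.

R_O ≈ 280 kg O₂/d

The observed yield is Y_obs = Y/(1 + k_d·θ_c) = 0.398 / (1 + 0.0878 × 11.7) = 0.398 / 2.027 = 0.1963 g VSS per g BOD_L removed.
Substrate removed = Q·(S₀ − S) = 242 m³/d × (1620 − 13.0) g/m³ = 3.89×10^5 g/d = 388.9 kg/d.
Net sludge production P_X = 0.1963 × 388.9 = 76.35 kg VSS/d.
Carbonaceous O₂ demand = substrate oxidised − cell-mass equivalent = 388.9 − 1.42 × 76.35 = 280.5 kg O₂/d.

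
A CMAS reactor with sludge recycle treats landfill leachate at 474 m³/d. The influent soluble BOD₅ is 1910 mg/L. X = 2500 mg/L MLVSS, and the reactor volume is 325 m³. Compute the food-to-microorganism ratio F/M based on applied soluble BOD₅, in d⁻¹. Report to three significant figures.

F/M ≈ 1.11 d⁻¹

F/M = applied load / biomass = Q·S₀/(V·X) = 474 × 1910 / (325.0 × 2500) = 1.114 d⁻¹.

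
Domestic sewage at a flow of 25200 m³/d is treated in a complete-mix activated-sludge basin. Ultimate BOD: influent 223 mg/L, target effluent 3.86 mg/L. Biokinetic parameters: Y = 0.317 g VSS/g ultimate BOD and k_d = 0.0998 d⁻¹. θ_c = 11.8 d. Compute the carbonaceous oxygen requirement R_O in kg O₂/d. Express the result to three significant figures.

R_O ≈ 4380 kg O₂/d

Correct the yield for decay: Y_obs = Y/(1 + k_d θ_c) = 0.317 / (1 + 0.0998 × 11.8) = 0.317 / 2.178 = 0.1456.
Substrate removed = Q·(S₀ − S) = 25200 m³/d × (223 − 3.86) g/m³ = 5.52×10^6 g/d = 5522 kg/d.
Net sludge production P_X = 0.1456 × 5522 = 803.9 kg VSS/d.
Carbonaceous O₂ demand = substrate oxidised − cell-mass equivalent = 5522 − 1.42 × 803.9 = 4381 kg O₂/d.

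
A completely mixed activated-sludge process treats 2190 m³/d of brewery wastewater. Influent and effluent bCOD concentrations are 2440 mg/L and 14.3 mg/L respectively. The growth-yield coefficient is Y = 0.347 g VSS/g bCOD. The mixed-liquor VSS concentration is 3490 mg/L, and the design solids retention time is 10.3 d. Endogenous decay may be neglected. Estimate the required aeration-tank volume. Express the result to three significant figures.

V ≈ 5440 m³

V·X = Y·Q·ΔS·θ_c gives V = 0.347 × 2190 × (2440 − 14.3) × 10.3 / 3490 = 5440 m³.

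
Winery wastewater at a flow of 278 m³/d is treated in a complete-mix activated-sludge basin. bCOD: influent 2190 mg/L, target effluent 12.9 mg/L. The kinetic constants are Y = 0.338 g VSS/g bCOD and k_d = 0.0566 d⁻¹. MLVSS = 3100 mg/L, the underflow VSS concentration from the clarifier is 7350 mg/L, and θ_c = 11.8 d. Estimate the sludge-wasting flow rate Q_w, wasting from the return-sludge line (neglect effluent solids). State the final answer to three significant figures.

Rearranging the biomass balance for a CMAS with decay, V = Y·Q·ΔS·θ_c / [X·(1+k_d θ_c)] = 0.338 × 278 × (2190 − 12.9) × 11.8 / [3100 × (1 + 0.0566 × 11.8)] = 2.41×10^6 / 5170 = 466.9 m³.
Q_w = (V·X)/(θ_c X_r) = 466.9 × 3100 / (11.8 × 7350) = 16.69 m³/d.

Q_w ≈ 16.7 m³/d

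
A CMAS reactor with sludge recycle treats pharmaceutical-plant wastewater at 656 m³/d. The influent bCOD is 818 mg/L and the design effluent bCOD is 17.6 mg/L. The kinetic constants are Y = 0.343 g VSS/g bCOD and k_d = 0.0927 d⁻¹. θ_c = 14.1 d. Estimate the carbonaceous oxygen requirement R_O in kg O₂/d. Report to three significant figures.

Correct the yield for decay: Y_obs = Y/(1 + k_d θ_c) = 0.343 / (1 + 0.0927 × 14.1) = 0.343 / 2.307 = 0.1487.
Q·(S₀ − S) = 656 × (818 − 17.6) × 10⁻³ = 525.1 kg/d removed.
Net sludge production P_X = 0.1487 × 525.1 = 78.06 kg VSS/d.
R_O = Q·ΔS − 1.42 P_X = 525.1 − 110.8 = 414.2 kg O₂/d.

R_O ≈ 414 kg O₂/d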